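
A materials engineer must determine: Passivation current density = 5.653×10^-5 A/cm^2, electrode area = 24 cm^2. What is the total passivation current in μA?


I = i_pass * A, then convert A → μA (×10^6)
I = 5.653×10^-5 * 24 * 10^6 = 1356.72 μA

1356.72 μA


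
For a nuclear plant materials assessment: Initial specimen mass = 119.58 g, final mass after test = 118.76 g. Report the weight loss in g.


Weight loss = initial − final
WL = 119.58 − 118.76 = 0.82 g

0.82 g


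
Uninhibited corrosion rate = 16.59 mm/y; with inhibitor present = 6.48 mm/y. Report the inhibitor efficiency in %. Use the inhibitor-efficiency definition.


Apply the inhibitor-efficiency definition: IE = (CR_blank − CR_inh)/CR_blank × 100
IE = (16.59 − 6.48) / 16.59 × 100
IE = 10.11 / 16.59 × 100 = 60.9 %

60.9 %


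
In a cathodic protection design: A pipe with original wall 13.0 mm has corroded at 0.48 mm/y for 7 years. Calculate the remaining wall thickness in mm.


Remaining wall = original − CR × time
t = 13.0 − 0.48*7 = 13.0 − 3.36 = 9.64 mm

9.64 mm


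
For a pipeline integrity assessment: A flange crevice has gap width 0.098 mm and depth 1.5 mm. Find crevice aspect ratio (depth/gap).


Aspect ratio = depth / gap
Ratio = 1.5 / 0.098 = 15.3

15.3


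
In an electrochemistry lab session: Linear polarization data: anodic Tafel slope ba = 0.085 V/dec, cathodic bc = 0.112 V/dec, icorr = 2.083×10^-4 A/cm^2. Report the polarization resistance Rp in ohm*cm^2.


Apply the Stern-Geary equation: Rp = ba*bc / (2.303*icorr*(ba+bc))
ba*bc = 0.085*0.112 = 0.00952
ba+bc = 0.197; 2.303*icorr*(ba+bc) = 2.303*2.083×10^-4*0.197 = 9.4503835×10^-5
Rp = 0.00952 / 9.4503835×10^-5 = 100.74 ohm*cm^2

100.74 ohm*cm^2


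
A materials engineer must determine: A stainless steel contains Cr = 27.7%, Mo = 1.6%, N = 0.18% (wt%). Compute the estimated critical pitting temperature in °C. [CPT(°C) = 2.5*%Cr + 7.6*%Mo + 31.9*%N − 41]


Apply the ASTM G48 empirical CPT estimate: CPT(°C) = 2.5*%Cr + 7.6*%Mo + 31.9*%N − 41
2.5*27.7 = 69.25; 7.6*1.6 = 12.16; 31.9*0.18 = 5.742
CPT = 69.25 + 12.16 + 5.742 − 41 = 46.152 °C
Rounded to 0.1 °C: CPT ≈ 46.2 °C

46.2 °C


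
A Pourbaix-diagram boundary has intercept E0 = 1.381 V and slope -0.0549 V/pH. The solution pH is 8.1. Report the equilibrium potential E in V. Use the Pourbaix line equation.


Apply the Pourbaix line equation: E = E0 + slope*pH
E = 1.381 + (-0.0549)*8.1 = 1.381 + (-0.44469) = 0.93631 V
Rounded to 3 decimal places: E = 0.936 V

0.936 V


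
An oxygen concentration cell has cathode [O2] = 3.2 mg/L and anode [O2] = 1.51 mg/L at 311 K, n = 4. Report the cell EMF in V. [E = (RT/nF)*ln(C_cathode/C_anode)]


Apply the Nernst concentration-cell relation: E = (RT/nF)*ln(C_cathode/C_anode)
RT/nF = 8.314*311/(4*96485) = 0.00669963 V
ln(3.2/1.51) = 0.75104
E = 0.00669963 * 0.75104 = 0.00503 V

0.00503 V


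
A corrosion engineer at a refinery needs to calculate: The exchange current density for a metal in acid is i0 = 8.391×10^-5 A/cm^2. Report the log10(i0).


i0 = 8.391×10^-5 A/cm^2
log10(i0) = -4.076

-4.076


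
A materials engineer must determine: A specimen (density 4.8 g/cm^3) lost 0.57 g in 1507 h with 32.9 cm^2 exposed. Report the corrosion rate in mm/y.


Apply the mm/y weight-loss relation: CR = 87600 * W / (D * A * T)
Numerator: 87600 * 0.57 = 49932.0
Denominator: 4.8 * 32.9 * 1507 = 237985.44
CR = 49932.0 / 237985.44 = 0.2098 mm/y

0.2098 mm/y


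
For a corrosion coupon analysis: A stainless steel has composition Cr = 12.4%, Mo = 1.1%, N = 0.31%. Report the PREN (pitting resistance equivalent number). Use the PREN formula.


Apply the PREN formula: PREN = Cr + 3.3*Mo + 16*N
PREN = 12.4 + 3.3*1.1 + 16*0.31
PREN = 12.4 + 3.63 + 4.96 = 20.99

20.99


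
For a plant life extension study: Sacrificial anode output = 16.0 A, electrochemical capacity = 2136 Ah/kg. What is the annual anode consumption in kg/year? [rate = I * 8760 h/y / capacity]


Annual consumption = current * hours per year / capacity
Rate = 16.0 * 8760 / 2136 = 65.6 kg/year

65.6 kg/year


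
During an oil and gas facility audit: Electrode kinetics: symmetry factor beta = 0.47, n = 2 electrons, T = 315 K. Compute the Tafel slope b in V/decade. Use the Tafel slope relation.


Apply the Tafel slope relation: b = 2.303*R*T/(beta*n*F)
Numerator: 2.303 * 8.314 * 315 = 6031.35
Denominator: 0.47 * 2 * 96485 = 90695.9
b = 6031.35 / 90695.9 = 0.0665 V/decade

0.0665 V/decade


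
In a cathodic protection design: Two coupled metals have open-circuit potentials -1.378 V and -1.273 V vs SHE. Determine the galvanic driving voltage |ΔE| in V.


Driving voltage is the absolute potential difference.
|ΔE| = |-1.378 − (-1.273)| = 0.105 V

0.105 V


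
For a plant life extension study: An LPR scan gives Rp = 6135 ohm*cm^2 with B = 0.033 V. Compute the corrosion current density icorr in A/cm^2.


Apply the Stern-Geary relation: icorr = B / Rp
icorr = 0.033 / 6135 = 5.379×10^-6 A/cm^2

5.379×10^-6 A/cm^2


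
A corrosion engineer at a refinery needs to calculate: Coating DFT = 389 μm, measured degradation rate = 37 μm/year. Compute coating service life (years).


Service life = thickness / degradation rate
Life = 389 / 37 = 10.5 years

10.5 years


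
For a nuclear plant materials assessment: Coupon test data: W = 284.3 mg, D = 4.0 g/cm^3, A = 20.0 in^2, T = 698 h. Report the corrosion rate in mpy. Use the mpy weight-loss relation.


Apply the mpy weight-loss relation: CR = 534 * W / (D * A * T)
Numerator: 534 * 284.3 = 151816.2
Denominator: 4.0 * 20.0 * 698 = 55840.0
CR = 151816.2 / 55840.0 = 2.719 mpy

2.719 mpy


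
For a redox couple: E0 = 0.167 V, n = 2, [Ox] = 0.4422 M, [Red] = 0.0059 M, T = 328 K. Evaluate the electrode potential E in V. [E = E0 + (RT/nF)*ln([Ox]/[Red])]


Apply the Nernst equation: E = E0 + (RT/nF)*ln([Ox]/[Red])
Step 1: RT/nF = 8.314*328/(2*96485) = 0.01413169 V
Step 2: [Ox]/[Red] = 0.4422/0.0059 = 74.949153
Step 3: ln(74.949153) = 4.31681
Step 4: correction = 0.01413169 * 4.31681 = 0.061 V
E = 0.167 + 0.061 = 0.228 V

0.228 V


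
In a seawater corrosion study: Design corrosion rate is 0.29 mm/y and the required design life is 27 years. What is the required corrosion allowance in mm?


Corrosion allowance = CR × design life
CA = 0.29 * 27 = 7.83 mm

7.83 mm


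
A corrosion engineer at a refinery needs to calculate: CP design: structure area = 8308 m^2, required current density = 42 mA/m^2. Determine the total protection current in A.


I = area * current density, then convert mA → A (÷1000)
I = 8308 * 42 / 1000 = 348.94 A

348.94 A


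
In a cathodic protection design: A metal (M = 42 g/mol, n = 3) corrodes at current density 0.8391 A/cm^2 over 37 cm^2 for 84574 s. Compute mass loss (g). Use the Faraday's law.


Apply Faraday's law: m = i*A*t*M / (n*F)
Total charge passed Q = i*A*t = 0.8391*37*84574 = 2625743.6058 C
m = Q*M/(n*F) = 2625743.6058*42/(3*96485) = 380.9961 g

380.9961 g


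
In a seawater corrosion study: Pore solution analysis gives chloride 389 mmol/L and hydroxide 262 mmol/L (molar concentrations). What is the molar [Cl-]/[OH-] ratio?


Threshold parameter = [Cl-] / [OH-] (molar basis; both in mmol/L, so units cancel)
Ratio = 389 / 262 = 1.48

1.48


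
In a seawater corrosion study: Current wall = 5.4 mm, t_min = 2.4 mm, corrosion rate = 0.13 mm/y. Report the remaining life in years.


Apply the remaining-life relation: RL = (t_current − t_min) / CR
RL = (5.4 − 2.4) / 0.13 = 3.0 / 0.13 = 23.1 years

23.1 years


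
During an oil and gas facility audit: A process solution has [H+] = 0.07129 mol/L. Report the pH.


pH = −log10[H+]
pH = −log10(0.07129) = 1.15

1.15


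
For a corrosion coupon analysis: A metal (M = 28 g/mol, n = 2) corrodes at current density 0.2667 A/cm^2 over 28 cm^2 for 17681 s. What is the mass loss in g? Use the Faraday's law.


Apply Faraday's law: m = i*A*t*M / (n*F)
Total charge passed Q = i*A*t = 0.2667*28*17681 = 132034.6356 C
m = Q*M/(n*F) = 132034.6356*28/(2*96485) = 19.158 g

19.158 g


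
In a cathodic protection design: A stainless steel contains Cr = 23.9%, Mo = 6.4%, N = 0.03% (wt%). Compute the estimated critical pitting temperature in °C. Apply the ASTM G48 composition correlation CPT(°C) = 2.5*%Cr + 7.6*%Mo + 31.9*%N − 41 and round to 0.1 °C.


Apply the ASTM G48 empirical CPT estimate: CPT(°C) = 2.5*%Cr + 7.6*%Mo + 31.9*%N − 41
2.5*23.9 = 59.75; 7.6*6.4 = 48.64; 31.9*0.03 = 0.957
CPT = 59.75 + 48.64 + 0.957 − 41 = 68.347 °C
Rounded to 0.1 °C: CPT ≈ 68.3 °C

68.3 °C


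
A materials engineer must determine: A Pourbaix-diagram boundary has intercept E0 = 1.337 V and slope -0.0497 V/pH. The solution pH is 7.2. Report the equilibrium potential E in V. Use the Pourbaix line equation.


Apply the Pourbaix line equation: E = E0 + slope*pH
E = 1.337 + (-0.0497)*7.2 = 1.337 + (-0.35784) = 0.97916 V
Rounded to 3 decimal places: E = 0.979 V

0.979 V


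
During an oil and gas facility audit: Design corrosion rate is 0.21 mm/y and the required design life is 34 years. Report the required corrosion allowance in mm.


Corrosion allowance = CR × design life
CA = 0.21 * 34 = 7.14 mm

7.14 mm


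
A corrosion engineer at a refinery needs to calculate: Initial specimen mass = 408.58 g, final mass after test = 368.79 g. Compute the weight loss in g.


Weight loss = initial − final
WL = 408.58 − 368.79 = 39.79 g

39.79 g


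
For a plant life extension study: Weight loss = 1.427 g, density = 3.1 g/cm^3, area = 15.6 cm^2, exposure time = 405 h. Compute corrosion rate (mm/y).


Apply the mm/y weight-loss relation: CR = 87600 * W / (D * A * T)
Numerator: 87600 * 1.427 = 125005.2
Denominator: 3.1 * 15.6 * 405 = 19585.8
CR = 125005.2 / 19585.8 = 6.38244 mm/y

6.38244 mm/y


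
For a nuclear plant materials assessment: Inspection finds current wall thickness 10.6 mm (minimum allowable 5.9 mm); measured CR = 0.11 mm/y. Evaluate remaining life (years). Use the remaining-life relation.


Apply the remaining-life relation: RL = (t_current − t_min) / CR
RL = (10.6 − 5.9) / 0.11 = 4.7 / 0.11 = 42.7 years

42.7 years


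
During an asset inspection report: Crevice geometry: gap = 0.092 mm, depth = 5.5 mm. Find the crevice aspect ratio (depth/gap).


Aspect ratio = depth / gap
Ratio = 5.5 / 0.092 = 59.8

59.8


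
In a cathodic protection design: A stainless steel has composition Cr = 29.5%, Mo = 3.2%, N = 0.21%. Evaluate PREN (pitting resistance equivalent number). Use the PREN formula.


Apply the PREN formula: PREN = Cr + 3.3*Mo + 16*N
PREN = 29.5 + 3.3*3.2 + 16*0.21
PREN = 29.5 + 10.56 + 3.36 = 43.42

43.42


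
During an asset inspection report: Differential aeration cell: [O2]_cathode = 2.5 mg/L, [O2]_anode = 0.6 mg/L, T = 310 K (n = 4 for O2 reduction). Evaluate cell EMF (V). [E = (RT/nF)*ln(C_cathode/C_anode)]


Apply the Nernst concentration-cell relation: E = (RT/nF)*ln(C_cathode/C_anode)
RT/nF = 8.314*310/(4*96485) = 0.00667808 V
ln(2.5/0.6) = 1.42712
E = 0.00667808 * 1.42712 = 0.00953 V

0.00953 V


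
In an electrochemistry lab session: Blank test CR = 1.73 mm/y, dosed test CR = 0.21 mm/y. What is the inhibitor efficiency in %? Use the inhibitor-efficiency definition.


Apply the inhibitor-efficiency definition: IE = (CR_blank − CR_inh)/CR_blank × 100
IE = (1.73 − 0.21) / 1.73 × 100
IE = 1.52 / 1.73 × 100 = 87.9 %

87.9 %


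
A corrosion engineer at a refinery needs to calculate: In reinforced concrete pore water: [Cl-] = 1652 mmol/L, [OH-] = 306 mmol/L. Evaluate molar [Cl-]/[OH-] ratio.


Threshold parameter = [Cl-] / [OH-] (molar basis; both in mmol/L, so units cancel)
Ratio = 1652 / 306 = 5.4

5.4


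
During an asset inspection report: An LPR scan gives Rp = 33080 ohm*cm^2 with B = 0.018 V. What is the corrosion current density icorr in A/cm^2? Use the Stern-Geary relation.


Apply the Stern-Geary relation: icorr = B / Rp
icorr = 0.018 / 33080 = 5.441×10^-7 A/cm^2

5.441×10^-7 A/cm^2


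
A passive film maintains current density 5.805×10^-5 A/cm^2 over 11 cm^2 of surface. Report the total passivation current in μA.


I = i_pass * A, then convert A → μA (×10^6)
I = 5.805×10^-5 * 11 * 10^6 = 638.55 μA

638.55 μA


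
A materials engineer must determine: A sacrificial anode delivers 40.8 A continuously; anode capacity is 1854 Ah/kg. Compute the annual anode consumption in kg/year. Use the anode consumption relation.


Annual consumption = current * hours per year / capacity
Rate = 40.8 * 8760 / 1854 = 192.8 kg/year

192.8 kg/year


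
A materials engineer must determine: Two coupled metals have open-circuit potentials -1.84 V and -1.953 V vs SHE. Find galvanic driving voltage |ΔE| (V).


Driving voltage is the absolute potential difference.
|ΔE| = |-1.84 − (-1.953)| = 0.113 V

0.113 V


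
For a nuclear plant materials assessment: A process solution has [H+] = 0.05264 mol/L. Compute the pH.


pH = −log10[H+]
pH = −log10(0.05264) = 1.28

1.28


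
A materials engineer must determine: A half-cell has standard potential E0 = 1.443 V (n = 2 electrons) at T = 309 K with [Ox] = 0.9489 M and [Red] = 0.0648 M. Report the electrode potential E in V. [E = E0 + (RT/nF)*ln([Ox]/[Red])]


Apply the Nernst equation: E = E0 + (RT/nF)*ln([Ox]/[Red])
Step 1: RT/nF = 8.314*309/(2*96485) = 0.01331308 V
Step 2: [Ox]/[Red] = 0.9489/0.0648 = 14.643519
Step 3: ln(14.643519) = 2.683998
Step 4: correction = 0.01331308 * 2.683998 = 0.036 V
E = 1.443 + 0.036 = 1.479 V

1.479 V


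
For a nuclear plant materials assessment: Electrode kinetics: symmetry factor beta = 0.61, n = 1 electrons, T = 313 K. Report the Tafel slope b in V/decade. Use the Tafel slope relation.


Apply the Tafel slope relation: b = 2.303*R*T/(beta*n*F)
Numerator: 2.303 * 8.314 * 313 = 5993.06
Denominator: 0.61 * 1 * 96485 = 58855.85
b = 5993.06 / 58855.85 = 0.102 V/decade

0.102 V/decade


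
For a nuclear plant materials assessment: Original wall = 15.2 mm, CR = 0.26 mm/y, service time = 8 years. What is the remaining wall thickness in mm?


Remaining wall = original − CR × time
t = 15.2 − 0.26*8 = 15.2 − 2.08 = 13.12 mm

13.12 mm


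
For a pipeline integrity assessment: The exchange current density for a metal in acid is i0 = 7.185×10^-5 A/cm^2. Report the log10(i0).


i0 = 7.185×10^-5 A/cm^2
log10(i0) = -4.144

-4.144


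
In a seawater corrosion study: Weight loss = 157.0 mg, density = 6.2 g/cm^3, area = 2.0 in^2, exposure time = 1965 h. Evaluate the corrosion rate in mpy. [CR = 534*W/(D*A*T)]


Apply the mpy weight-loss relation: CR = 534 * W / (D * A * T)
Numerator: 534 * 157.0 = 83838.0
Denominator: 6.2 * 2.0 * 1965 = 24366.0
CR = 83838.0 / 24366.0 = 3.441 mpy

3.441 mpy


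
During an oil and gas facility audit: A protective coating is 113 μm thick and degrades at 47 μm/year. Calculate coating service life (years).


Service life = thickness / degradation rate
Life = 113 / 47 = 2.4 years

2.4 years


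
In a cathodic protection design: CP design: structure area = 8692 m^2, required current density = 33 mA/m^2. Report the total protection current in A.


I = area * current density, then convert mA → A (÷1000)
I = 8692 * 33 / 1000 = 286.84 A

286.84 A


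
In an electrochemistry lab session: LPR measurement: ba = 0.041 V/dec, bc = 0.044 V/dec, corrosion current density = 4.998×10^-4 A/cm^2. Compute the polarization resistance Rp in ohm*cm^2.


Apply the Stern-Geary equation: Rp = ba*bc / (2.303*icorr*(ba+bc))
ba*bc = 0.041*0.044 = 0.001804
ba+bc = 0.085; 2.303*icorr*(ba+bc) = 2.303*4.998×10^-4*0.085 = 9.7838349×10^-5
Rp = 0.001804 / 9.7838349×10^-5 = 18.44 ohm*cm^2

18.44 ohm*cm^2


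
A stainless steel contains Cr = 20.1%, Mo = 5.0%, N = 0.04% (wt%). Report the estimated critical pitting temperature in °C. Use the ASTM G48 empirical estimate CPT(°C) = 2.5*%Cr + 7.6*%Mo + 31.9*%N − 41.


Apply the ASTM G48 empirical CPT estimate: CPT(°C) = 2.5*%Cr + 7.6*%Mo + 31.9*%N − 41
2.5*20.1 = 50.25; 7.6*5.0 = 38; 31.9*0.04 = 1.276
CPT = 50.25 + 38 + 1.276 − 41 = 48.526 °C
Rounded to 0.1 °C: CPT ≈ 48.5 °C

48.5 °C


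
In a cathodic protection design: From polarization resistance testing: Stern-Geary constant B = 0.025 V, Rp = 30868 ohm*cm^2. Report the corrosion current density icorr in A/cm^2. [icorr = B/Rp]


Apply the Stern-Geary relation: icorr = B / Rp
icorr = 0.025 / 30868 = 8.099×10^-7 A/cm^2

8.099×10^-7 A/cm^2


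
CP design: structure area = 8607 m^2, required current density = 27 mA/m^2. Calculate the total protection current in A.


I = area * current density, then convert mA → A (÷1000)
I = 8607 * 27 / 1000 = 232.39 A

232.39 A


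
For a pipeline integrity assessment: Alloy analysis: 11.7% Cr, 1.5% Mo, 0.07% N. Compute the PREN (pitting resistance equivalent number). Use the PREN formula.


Apply the PREN formula: PREN = Cr + 3.3*Mo + 16*N
PREN = 11.7 + 3.3*1.5 + 16*0.07
PREN = 11.7 + 4.95 + 1.12 = 17.77

17.77


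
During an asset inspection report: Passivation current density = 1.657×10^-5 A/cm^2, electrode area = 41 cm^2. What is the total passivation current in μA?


I = i_pass * A, then convert A → μA (×10^6)
I = 1.657×10^-5 * 41 * 10^6 = 679.37 μA

679.37 μA


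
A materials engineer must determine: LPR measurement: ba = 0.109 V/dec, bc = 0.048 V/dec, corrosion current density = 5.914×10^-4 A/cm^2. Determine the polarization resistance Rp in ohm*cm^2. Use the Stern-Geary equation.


Apply the Stern-Geary equation: Rp = ba*bc / (2.303*icorr*(ba+bc))
ba*bc = 0.109*0.048 = 0.005232
ba+bc = 0.157; 2.303*icorr*(ba+bc) = 2.303*5.914×10^-4*0.157 = 2.1383309×10^-4
Rp = 0.005232 / 2.1383309×10^-4 = 24.47 ohm*cm^2

24.47 ohm*cm^2


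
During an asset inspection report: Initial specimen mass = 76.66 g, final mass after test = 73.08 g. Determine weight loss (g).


Weight loss = initial − final
WL = 76.66 − 73.08 = 3.58 g

3.58 g


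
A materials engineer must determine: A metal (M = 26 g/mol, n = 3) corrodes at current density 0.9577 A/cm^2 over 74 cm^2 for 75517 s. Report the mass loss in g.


Apply Faraday's law: m = i*A*t*M / (n*F)
Total charge passed Q = i*A*t = 0.9577*74*75517 = 5351874.6866 C
m = Q*M/(n*F) = 5351874.6866*26/(3*96485) = 480.727 g

480.727 g


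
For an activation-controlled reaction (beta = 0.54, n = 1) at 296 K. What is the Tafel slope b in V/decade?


Apply the Tafel slope relation: b = 2.303*R*T/(beta*n*F)
Numerator: 2.303 * 8.314 * 296 = 5667.55
Denominator: 0.54 * 1 * 96485 = 52101.9
b = 5667.55 / 52101.9 = 0.109 V/decade

0.109 V/decade


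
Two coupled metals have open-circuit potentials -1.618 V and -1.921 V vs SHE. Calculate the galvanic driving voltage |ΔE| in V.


Driving voltage is the absolute potential difference.
|ΔE| = |-1.618 − (-1.921)| = 0.303 V

0.303 V


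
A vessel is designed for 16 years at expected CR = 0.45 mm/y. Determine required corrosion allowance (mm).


Corrosion allowance = CR × design life
CA = 0.45 * 16 = 7.2 mm

7.2 mm


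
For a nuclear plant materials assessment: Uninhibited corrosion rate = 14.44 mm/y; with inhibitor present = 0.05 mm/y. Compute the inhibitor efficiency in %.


Apply the inhibitor-efficiency definition: IE = (CR_blank − CR_inh)/CR_blank × 100
IE = (14.44 − 0.05) / 14.44 × 100
IE = 14.39 / 14.44 × 100 = 99.7 %

99.7 %


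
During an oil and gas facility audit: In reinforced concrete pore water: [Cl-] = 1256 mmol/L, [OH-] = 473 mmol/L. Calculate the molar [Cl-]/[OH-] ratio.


Threshold parameter = [Cl-] / [OH-] (molar basis; both in mmol/L, so units cancel)
Ratio = 1256 / 473 = 2.66

2.66


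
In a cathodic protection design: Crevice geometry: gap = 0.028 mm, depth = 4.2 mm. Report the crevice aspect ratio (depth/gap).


Aspect ratio = depth / gap
Ratio = 4.2 / 0.028 = 150.0

150.0


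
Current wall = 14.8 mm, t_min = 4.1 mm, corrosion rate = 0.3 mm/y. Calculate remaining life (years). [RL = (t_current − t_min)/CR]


Apply the remaining-life relation: RL = (t_current − t_min) / CR
RL = (14.8 − 4.1) / 0.3 = 10.7 / 0.3 = 35.7 years

35.7 years


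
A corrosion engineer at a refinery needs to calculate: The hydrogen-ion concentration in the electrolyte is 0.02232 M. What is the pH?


pH = −log10[H+]
pH = −log10(0.02232) = 1.65

1.65


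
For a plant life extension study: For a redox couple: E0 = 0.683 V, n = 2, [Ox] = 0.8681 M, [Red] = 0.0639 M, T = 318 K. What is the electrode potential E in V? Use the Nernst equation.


Apply the Nernst equation: E = E0 + (RT/nF)*ln([Ox]/[Red])
Step 1: RT/nF = 8.314*318/(2*96485) = 0.01370084 V
Step 2: [Ox]/[Red] = 0.8681/0.0639 = 13.58529
Step 3: ln(13.58529) = 2.608988
Step 4: correction = 0.01370084 * 2.608988 = 0.0357 V
E = 0.683 + 0.0357 = 0.7187 V

0.7187 V


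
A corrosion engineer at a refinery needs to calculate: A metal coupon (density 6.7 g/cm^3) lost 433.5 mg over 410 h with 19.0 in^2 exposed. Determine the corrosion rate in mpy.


Apply the mpy weight-loss relation: CR = 534 * W / (D * A * T)
Numerator: 534 * 433.5 = 231489.0
Denominator: 6.7 * 19.0 * 410 = 52193.0
CR = 231489.0 / 52193.0 = 4.4352 mpy

4.4352 mpy


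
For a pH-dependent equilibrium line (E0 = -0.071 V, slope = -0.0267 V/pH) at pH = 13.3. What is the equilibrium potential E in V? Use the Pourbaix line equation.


Apply the Pourbaix line equation: E = E0 + slope*pH
E = -0.071 + (-0.0267)*13.3 = -0.071 + (-0.35511) = -0.42611 V
Rounded to 4 decimal places: E = -0.4261 V

-0.4261 V


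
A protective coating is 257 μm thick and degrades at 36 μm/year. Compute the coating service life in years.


Service life = thickness / degradation rate
Life = 257 / 36 = 7.1 years

7.1 years


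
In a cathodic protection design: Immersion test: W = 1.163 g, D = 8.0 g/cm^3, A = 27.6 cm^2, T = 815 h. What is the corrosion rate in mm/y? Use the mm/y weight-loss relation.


Apply the mm/y weight-loss relation: CR = 87600 * W / (D * A * T)
Numerator: 87600 * 1.163 = 101878.8
Denominator: 8.0 * 27.6 * 815 = 179952.0
CR = 101878.8 / 179952.0 = 0.566144 mm/y

0.566144 mm/y


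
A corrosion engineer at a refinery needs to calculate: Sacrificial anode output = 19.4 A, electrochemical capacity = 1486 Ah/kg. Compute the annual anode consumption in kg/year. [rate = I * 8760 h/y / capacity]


Annual consumption = current * hours per year / capacity
Rate = 19.4 * 8760 / 1486 = 114.4 kg/year

114.4 kg/year


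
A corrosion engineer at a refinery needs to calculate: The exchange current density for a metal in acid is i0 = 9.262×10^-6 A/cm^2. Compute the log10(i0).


i0 = 9.262×10^-6 A/cm^2
log10(i0) = -5.033

-5.033


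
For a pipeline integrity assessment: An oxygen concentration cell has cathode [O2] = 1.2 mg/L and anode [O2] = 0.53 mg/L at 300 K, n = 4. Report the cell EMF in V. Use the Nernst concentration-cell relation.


Apply the Nernst concentration-cell relation: E = (RT/nF)*ln(C_cathode/C_anode)
RT/nF = 8.314*300/(4*96485) = 0.00646266 V
ln(1.2/0.53) = 0.8172
E = 0.00646266 * 0.8172 = 0.00528 V

0.00528 V


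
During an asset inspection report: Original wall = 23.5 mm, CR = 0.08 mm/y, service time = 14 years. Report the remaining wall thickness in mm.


Remaining wall = original − CR × time
t = 23.5 − 0.08*14 = 23.5 − 1.12 = 22.38 mm

22.38 mm


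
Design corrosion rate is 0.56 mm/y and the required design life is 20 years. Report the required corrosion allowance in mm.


Corrosion allowance = CR × design life
CA = 0.56 * 20 = 11.2 mm

11.2 mm


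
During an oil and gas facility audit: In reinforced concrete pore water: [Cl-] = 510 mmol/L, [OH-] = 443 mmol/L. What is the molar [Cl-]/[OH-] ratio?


Threshold parameter = [Cl-] / [OH-] (molar basis; both in mmol/L, so units cancel)
Ratio = 510 / 443 = 1.15

1.15


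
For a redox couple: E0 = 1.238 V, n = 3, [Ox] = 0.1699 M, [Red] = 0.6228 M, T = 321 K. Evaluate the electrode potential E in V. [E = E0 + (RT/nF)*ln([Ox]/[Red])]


Apply the Nernst equation: E = E0 + (RT/nF)*ln([Ox]/[Red])
Step 1: RT/nF = 8.314*321/(3*96485) = 0.00922007 V
Step 2: [Ox]/[Red] = 0.1699/0.6228 = 0.2728
Step 3: ln(0.2728) = -1.299016
Step 4: correction = 0.00922007 * -1.299016 = -0.012 V
E = 1.238 + -0.012 = 1.226 V

1.226 V


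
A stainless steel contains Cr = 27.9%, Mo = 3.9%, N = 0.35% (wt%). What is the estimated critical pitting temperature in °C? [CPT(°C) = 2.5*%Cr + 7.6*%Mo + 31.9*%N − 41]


Apply the ASTM G48 empirical CPT estimate: CPT(°C) = 2.5*%Cr + 7.6*%Mo + 31.9*%N − 41
2.5*27.9 = 69.75; 7.6*3.9 = 29.64; 31.9*0.35 = 11.165
CPT = 69.75 + 29.64 + 11.165 − 41 = 69.555 °C
Rounded to 0.1 °C: CPT ≈ 69.6 °C

69.6 °C


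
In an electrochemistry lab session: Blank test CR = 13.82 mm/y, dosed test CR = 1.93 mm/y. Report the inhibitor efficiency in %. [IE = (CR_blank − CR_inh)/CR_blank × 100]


Apply the inhibitor-efficiency definition: IE = (CR_blank − CR_inh)/CR_blank × 100
IE = (13.82 − 1.93) / 13.82 × 100
IE = 11.89 / 13.82 × 100 = 86.0 %

86.0 %


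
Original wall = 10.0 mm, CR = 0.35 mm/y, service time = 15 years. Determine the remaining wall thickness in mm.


Remaining wall = original − CR × time
t = 10.0 − 0.35*15 = 10.0 − 5.25 = 4.75 mm

4.75 mm


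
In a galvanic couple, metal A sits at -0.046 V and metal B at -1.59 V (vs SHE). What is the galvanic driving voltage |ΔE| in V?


Driving voltage is the absolute potential difference.
|ΔE| = |-0.046 − (-1.59)| = 1.544 V

1.544 V


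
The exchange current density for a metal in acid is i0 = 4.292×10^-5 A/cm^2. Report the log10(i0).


i0 = 4.292×10^-5 A/cm^2
log10(i0) = -4.367

-4.367


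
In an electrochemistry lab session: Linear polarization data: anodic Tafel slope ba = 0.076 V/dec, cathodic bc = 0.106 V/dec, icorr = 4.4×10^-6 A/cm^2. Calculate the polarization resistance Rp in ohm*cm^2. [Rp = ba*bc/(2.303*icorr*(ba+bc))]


Apply the Stern-Geary equation: Rp = ba*bc / (2.303*icorr*(ba+bc))
ba*bc = 0.076*0.106 = 0.008056
ba+bc = 0.182; 2.303*icorr*(ba+bc) = 2.303*4.4×10^-6*0.182 = 1.8442424×10^-6
Rp = 0.008056 / 1.8442424×10^-6 = 4368.2 ohm*cm^2

4368.2 ohm*cm^2


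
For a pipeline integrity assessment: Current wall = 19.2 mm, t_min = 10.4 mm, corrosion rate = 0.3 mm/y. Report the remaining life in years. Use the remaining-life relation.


Apply the remaining-life relation: RL = (t_current − t_min) / CR
RL = (19.2 − 10.4) / 0.3 = 8.8 / 0.3 = 29.3 years

29.3 years


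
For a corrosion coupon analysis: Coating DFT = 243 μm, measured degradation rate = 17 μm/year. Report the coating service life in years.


Service life = thickness / degradation rate
Life = 243 / 17 = 14.3 years

14.3 years


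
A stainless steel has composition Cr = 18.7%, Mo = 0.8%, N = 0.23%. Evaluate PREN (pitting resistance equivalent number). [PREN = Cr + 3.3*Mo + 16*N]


Apply the PREN formula: PREN = Cr + 3.3*Mo + 16*N
PREN = 18.7 + 3.3*0.8 + 16*0.23
PREN = 18.7 + 2.64 + 3.68 = 25.02

25.02


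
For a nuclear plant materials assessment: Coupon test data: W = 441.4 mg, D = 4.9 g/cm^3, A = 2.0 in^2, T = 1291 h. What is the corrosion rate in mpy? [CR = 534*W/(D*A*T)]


Apply the mpy weight-loss relation: CR = 534 * W / (D * A * T)
Numerator: 534 * 441.4 = 235707.6
Denominator: 4.9 * 2.0 * 1291 = 12651.8
CR = 235707.6 / 12651.8 = 18.63 mpy

18.63 mpy


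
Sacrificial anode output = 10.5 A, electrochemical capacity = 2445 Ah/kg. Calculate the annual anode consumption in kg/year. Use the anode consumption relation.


Annual consumption = current * hours per year / capacity
Rate = 10.5 * 8760 / 2445 = 37.6 kg/year

37.6 kg/year


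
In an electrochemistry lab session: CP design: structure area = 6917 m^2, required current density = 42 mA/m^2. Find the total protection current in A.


I = area * current density, then convert mA → A (÷1000)
I = 6917 * 42 / 1000 = 290.51 A

290.51 A


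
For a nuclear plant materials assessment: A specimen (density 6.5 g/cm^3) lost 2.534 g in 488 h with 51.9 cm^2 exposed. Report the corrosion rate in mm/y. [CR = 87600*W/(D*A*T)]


Apply the mm/y weight-loss relation: CR = 87600 * W / (D * A * T)
Numerator: 87600 * 2.534 = 221978.4
Denominator: 6.5 * 51.9 * 488 = 164626.8
CR = 221978.4 / 164626.8 = 1.348373 mm/y

1.348373 mm/y


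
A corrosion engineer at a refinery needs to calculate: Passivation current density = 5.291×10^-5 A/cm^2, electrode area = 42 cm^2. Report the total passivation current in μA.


I = i_pass * A, then convert A → μA (×10^6)
I = 5.291×10^-5 * 42 * 10^6 = 2222.22 μA

2222.22 μA


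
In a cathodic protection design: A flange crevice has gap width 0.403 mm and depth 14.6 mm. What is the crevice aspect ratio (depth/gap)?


Aspect ratio = depth / gap
Ratio = 14.6 / 0.403 = 36.2

36.2


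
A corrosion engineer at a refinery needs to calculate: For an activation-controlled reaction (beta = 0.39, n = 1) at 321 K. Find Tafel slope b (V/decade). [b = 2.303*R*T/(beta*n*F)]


Apply the Tafel slope relation: b = 2.303*R*T/(beta*n*F)
Numerator: 2.303 * 8.314 * 321 = 6146.23
Denominator: 0.39 * 1 * 96485 = 37629.15
b = 6146.23 / 37629.15 = 0.163 V/decade

0.163 V/decade


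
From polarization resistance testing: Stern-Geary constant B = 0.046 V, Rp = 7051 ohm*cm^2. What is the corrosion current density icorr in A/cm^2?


Apply the Stern-Geary relation: icorr = B / Rp
icorr = 0.046 / 7051 = 6.524×10^-6 A/cm^2

6.524×10^-6 A/cm^2


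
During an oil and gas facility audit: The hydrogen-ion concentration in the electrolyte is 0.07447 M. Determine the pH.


pH = −log10[H+]
pH = −log10(0.07447) = 1.13

1.13


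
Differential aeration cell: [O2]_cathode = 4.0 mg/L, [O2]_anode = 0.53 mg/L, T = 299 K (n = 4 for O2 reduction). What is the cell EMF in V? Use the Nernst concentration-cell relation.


Apply the Nernst concentration-cell relation: E = (RT/nF)*ln(C_cathode/C_anode)
RT/nF = 8.314*299/(4*96485) = 0.00644112 V
ln(4.0/0.53) = 2.02117
E = 0.00644112 * 2.02117 = 0.01302 V

0.01302 V


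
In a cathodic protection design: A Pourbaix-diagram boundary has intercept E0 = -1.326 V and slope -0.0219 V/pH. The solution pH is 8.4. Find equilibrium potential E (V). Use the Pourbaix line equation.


Apply the Pourbaix line equation: E = E0 + slope*pH
E = -1.326 + (-0.0219)*8.4 = -1.326 + (-0.18396) = -1.50996 V
Rounded to 3 decimal places: E = -1.510 V

-1.510 V


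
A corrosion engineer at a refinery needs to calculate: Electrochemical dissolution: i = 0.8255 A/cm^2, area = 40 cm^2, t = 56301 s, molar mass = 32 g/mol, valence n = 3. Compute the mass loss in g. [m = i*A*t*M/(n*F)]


Apply Faraday's law: m = i*A*t*M / (n*F)
Total charge passed Q = i*A*t = 0.8255*40*56301 = 1859059.02 C
m = Q*M/(n*F) = 1859059.02*32/(3*96485) = 205.524 g

205.524 g


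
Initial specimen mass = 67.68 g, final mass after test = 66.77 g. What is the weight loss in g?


Weight loss = initial − final
WL = 67.68 − 66.77 = 0.91 g

0.91 g


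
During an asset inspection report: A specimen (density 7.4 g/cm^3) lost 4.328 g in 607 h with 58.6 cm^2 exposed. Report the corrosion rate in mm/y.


Apply the mm/y weight-loss relation: CR = 87600 * W / (D * A * T)
Numerator: 87600 * 4.328 = 379132.8
Denominator: 7.4 * 58.6 * 607 = 263219.48
CR = 379132.8 / 263219.48 = 1.440368 mm/y

1.440368 mm/y


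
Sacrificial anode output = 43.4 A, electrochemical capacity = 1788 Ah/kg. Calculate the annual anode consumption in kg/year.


Annual consumption = current * hours per year / capacity
Rate = 43.4 * 8760 / 1788 = 212.6 kg/year

212.6 kg/year


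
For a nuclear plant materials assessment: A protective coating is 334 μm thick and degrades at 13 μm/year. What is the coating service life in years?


Service life = thickness / degradation rate
Life = 334 / 13 = 25.7 years

25.7 years


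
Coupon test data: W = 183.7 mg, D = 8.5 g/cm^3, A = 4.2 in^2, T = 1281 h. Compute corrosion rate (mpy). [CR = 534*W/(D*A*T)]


Apply the mpy weight-loss relation: CR = 534 * W / (D * A * T)
Numerator: 534 * 183.7 = 98095.8
Denominator: 8.5 * 4.2 * 1281 = 45731.7
CR = 98095.8 / 45731.7 = 2.145 mpy

2.145 mpy


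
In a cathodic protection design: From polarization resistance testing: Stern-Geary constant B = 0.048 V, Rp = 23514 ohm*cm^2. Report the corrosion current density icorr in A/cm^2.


Apply the Stern-Geary relation: icorr = B / Rp
icorr = 0.048 / 23514 = 2.041×10^-6 A/cm^2

2.041×10^-6 A/cm^2


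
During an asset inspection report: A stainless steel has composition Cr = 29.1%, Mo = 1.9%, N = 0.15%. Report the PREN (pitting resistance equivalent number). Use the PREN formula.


Apply the PREN formula: PREN = Cr + 3.3*Mo + 16*N
PREN = 29.1 + 3.3*1.9 + 16*0.15
PREN = 29.1 + 6.27 + 2.4 = 37.77

37.77


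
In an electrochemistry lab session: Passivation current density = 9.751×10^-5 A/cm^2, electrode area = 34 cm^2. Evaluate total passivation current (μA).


I = i_pass * A, then convert A → μA (×10^6)
I = 9.751×10^-5 * 34 * 10^6 = 3315.34 μA

3315.34 μA


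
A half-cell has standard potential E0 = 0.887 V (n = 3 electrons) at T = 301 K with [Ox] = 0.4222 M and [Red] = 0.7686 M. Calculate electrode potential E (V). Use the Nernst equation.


Apply the Nernst equation: E = E0 + (RT/nF)*ln([Ox]/[Red])
Step 1: RT/nF = 8.314*301/(3*96485) = 0.00864561 V
Step 2: [Ox]/[Red] = 0.4222/0.7686 = 0.54931
Step 3: ln(0.54931) = -0.599092
Step 4: correction = 0.00864561 * -0.599092 = -0.005 V
E = 0.887 + -0.005 = 0.882 V

0.882 V


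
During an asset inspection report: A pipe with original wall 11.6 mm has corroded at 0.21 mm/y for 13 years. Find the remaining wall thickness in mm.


Remaining wall = original − CR × time
t = 11.6 − 0.21*13 = 11.6 − 2.73 = 8.87 mm

8.87 mm


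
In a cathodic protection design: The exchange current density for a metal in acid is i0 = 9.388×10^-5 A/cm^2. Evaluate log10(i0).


i0 = 9.388×10^-5 A/cm^2
log10(i0) = -4.027

-4.027


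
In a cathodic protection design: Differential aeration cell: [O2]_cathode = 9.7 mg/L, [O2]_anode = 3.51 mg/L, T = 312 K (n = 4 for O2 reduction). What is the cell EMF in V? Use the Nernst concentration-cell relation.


Apply the Nernst concentration-cell relation: E = (RT/nF)*ln(C_cathode/C_anode)
RT/nF = 8.314*312/(4*96485) = 0.00672117 V
ln(9.7/3.51) = 1.01651
E = 0.00672117 * 1.01651 = 0.00683 V

0.00683 V


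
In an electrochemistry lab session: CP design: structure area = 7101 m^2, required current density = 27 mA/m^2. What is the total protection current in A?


I = area * current density, then convert mA → A (÷1000)
I = 7101 * 27 / 1000 = 191.73 A

191.73 A


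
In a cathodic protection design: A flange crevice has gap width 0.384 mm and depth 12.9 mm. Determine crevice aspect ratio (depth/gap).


Aspect ratio = depth / gap
Ratio = 12.9 / 0.384 = 33.6

33.6


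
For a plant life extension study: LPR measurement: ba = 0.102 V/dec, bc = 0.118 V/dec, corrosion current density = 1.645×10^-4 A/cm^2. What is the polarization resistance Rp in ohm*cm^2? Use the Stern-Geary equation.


Apply the Stern-Geary equation: Rp = ba*bc / (2.303*icorr*(ba+bc))
ba*bc = 0.102*0.118 = 0.012036
ba+bc = 0.22; 2.303*icorr*(ba+bc) = 2.303*1.645×10^-4*0.22 = 8.334557×10^-5
Rp = 0.012036 / 8.334557×10^-5 = 144.41 ohm*cm^2

144.41 ohm*cm^2


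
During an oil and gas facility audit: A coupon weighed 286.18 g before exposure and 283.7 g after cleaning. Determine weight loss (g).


Weight loss = initial − final
WL = 286.18 − 283.7 = 2.48 g

2.48 g


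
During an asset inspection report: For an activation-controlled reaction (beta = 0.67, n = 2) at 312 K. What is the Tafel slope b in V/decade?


Apply the Tafel slope relation: b = 2.303*R*T/(beta*n*F)
Numerator: 2.303 * 8.314 * 312 = 5973.91
Denominator: 0.67 * 2 * 96485 = 129289.9
b = 5973.91 / 129289.9 = 0.046 V/decade

0.046 V/decade


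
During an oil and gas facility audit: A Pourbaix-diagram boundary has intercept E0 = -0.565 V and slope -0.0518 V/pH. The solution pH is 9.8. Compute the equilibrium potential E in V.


Apply the Pourbaix line equation: E = E0 + slope*pH
E = -0.565 + (-0.0518)*9.8 = -0.565 + (-0.50764) = -1.07264 V
Rounded to 4 decimal places: E = -1.0726 V

-1.0726 V


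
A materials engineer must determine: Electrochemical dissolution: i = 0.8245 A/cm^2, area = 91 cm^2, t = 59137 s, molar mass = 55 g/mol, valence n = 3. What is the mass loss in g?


Apply Faraday's law: m = i*A*t*M / (n*F)
Total charge passed Q = i*A*t = 0.8245*91*59137 = 4437019.5415 C
m = Q*M/(n*F) = 4437019.5415*55/(3*96485) = 843.088 g

843.088 g


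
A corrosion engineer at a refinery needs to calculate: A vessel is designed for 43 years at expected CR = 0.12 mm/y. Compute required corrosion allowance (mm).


Corrosion allowance = CR × design life
CA = 0.12 * 43 = 5.16 mm

5.16 mm


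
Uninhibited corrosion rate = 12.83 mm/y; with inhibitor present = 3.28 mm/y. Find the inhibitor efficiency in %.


Apply the inhibitor-efficiency definition: IE = (CR_blank − CR_inh)/CR_blank × 100
IE = (12.83 − 3.28) / 12.83 × 100
IE = 9.55 / 12.83 × 100 = 74.4 %

74.4 %


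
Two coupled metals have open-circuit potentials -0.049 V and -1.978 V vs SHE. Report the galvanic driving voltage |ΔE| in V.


Driving voltage is the absolute potential difference.
|ΔE| = |-0.049 − (-1.978)| = 1.929 V

1.929 V


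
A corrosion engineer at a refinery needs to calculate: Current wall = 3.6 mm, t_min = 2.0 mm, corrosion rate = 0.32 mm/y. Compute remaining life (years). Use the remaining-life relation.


Apply the remaining-life relation: RL = (t_current − t_min) / CR
RL = (3.6 − 2.0) / 0.32 = 1.6 / 0.32 = 5.0 years

5.0 years


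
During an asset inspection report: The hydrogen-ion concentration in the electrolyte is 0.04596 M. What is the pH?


pH = −log10[H+]
pH = −log10(0.04596) = 1.34

1.34


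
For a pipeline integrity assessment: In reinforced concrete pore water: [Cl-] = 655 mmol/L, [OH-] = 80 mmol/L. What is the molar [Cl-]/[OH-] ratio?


Threshold parameter = [Cl-] / [OH-] (molar basis; both in mmol/L, so units cancel)
Ratio = 655 / 80 = 8.19

8.19


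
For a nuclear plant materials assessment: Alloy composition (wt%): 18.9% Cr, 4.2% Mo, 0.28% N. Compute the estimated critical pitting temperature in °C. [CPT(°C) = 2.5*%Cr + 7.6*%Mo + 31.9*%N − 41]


Apply the ASTM G48 empirical CPT estimate: CPT(°C) = 2.5*%Cr + 7.6*%Mo + 31.9*%N − 41
2.5*18.9 = 47.25; 7.6*4.2 = 31.92; 31.9*0.28 = 8.932
CPT = 47.25 + 31.92 + 8.932 − 41 = 47.102 °C
Rounded to 0.1 °C: CPT ≈ 47.1 °C

47.1 °C


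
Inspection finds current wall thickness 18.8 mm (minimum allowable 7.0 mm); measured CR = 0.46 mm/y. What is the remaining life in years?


Apply the remaining-life relation: RL = (t_current − t_min) / CR
RL = (18.8 − 7.0) / 0.46 = 11.8 / 0.46 = 25.7 years

25.7 years


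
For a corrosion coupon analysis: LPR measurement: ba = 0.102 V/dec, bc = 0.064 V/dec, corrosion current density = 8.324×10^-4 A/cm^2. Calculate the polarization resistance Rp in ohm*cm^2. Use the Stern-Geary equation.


Apply the Stern-Geary equation: Rp = ba*bc / (2.303*icorr*(ba+bc))
ba*bc = 0.102*0.064 = 0.006528
ba+bc = 0.166; 2.303*icorr*(ba+bc) = 2.303*8.324×10^-4*0.166 = 3.1822486×10^-4
Rp = 0.006528 / 3.1822486×10^-4 = 20.51 ohm*cm^2

20.51 ohm*cm^2


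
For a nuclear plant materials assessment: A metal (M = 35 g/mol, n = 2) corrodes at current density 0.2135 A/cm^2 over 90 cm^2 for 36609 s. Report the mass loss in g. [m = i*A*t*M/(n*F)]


Apply Faraday's law: m = i*A*t*M / (n*F)
Total charge passed Q = i*A*t = 0.2135*90*36609 = 703441.935 C
m = Q*M/(n*F) = 703441.935*35/(2*96485) = 127.587 g

127.587 g
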